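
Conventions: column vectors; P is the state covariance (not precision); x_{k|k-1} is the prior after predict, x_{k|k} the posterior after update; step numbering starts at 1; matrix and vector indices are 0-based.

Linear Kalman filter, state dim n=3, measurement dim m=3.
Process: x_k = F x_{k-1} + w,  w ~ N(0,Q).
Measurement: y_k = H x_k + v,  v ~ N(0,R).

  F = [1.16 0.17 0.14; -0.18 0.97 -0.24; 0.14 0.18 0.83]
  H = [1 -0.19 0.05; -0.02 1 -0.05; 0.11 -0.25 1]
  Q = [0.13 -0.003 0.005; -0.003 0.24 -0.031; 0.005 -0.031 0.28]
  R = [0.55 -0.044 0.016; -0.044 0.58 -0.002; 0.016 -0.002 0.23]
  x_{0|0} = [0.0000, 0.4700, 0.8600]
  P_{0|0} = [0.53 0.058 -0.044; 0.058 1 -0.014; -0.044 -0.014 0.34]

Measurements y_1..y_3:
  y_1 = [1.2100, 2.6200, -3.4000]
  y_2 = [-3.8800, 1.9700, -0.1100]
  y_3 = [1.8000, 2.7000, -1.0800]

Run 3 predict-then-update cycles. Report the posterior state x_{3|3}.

x_post = [0.5485, 2.4700, -0.2023]

step 1: x^-=[0.2003, 0.2495, 0.7984]  P^-=[0.8866 0.1153 0.1291; 0.1153 1.2001 0.0659; 0.1291 0.0659 0.5455]  S=[1.4492 -0.1780 0.2831; -0.1780 1.7709 -0.2546; 0.2831 -0.2546 0.8504]  K=[0.6028 0.1219 0.0685; 0.0196 0.6668 -0.0673; -0.0193 0.1162 0.6800]  nu=[1.0172, 2.4144, -4.1581]  x^+=[0.8230, 2.1593, -1.7683]  P^+=[0.3369 0.0508 0.0008; 0.0508 0.3908 0.0756; 0.0008 0.0756 0.1747]
step 2: x^-=[1.0742, 2.3707, -0.9638]  P^-=[0.6219 0.0478 0.1171; 0.0478 0.5758 0.0567; 0.1171 0.0567 0.4449]  S=[1.1863 -0.1216 0.2274; -0.1216 1.1498 -0.1097; 0.2274 -0.1097 0.7133]  K=[0.5127 0.0888 0.0936; 0.0092 0.4945 -0.0419; -0.0046 0.0882 0.6371]  nu=[-4.4556, -0.4274, 1.3284]  x^+=[-1.1237, 2.0629, -0.1346]  P^+=[0.2858 0.0348 0.0068; 0.0348 0.2901 0.0582; 0.0068 0.0582 0.1601]
step 3: x^-=[-0.9717, 2.2356, 0.1023]  P^-=[0.5449 0.0213 0.1034; 0.0213 0.4927 0.0273; 0.1034 0.0273 0.4260]  S=[1.1154 -0.1318 0.2133; -0.1318 1.0707 -0.1203; 0.2133 -0.1203 0.7013]  K=[0.4807 0.0744 0.0918; 0.0006 0.4523 -0.0560; -0.0042 0.0736 0.6278]  nu=[3.1913, 0.4501, -0.5165]  x^+=[0.5485, 2.4700, -0.2023]  P^+=[0.2675 0.0275 0.0061; 0.0275 0.2655 0.0496; 0.0061 0.0496 0.1559]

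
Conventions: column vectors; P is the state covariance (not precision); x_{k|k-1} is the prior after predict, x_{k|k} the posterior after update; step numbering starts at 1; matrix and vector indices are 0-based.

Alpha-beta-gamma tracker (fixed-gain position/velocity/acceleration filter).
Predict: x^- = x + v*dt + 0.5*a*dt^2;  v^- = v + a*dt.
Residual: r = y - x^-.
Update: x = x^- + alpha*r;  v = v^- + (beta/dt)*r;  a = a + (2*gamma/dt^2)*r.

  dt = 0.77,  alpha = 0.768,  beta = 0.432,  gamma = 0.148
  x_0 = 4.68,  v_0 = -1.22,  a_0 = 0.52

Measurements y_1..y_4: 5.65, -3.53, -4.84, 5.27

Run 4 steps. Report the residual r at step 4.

step 1: x_pred=3.8948  r=1.7552  x^+=5.2428  v^+=0.1652  a^+=1.3963
step 2: x_pred=5.7839  r=-9.3139  x^+=-1.3692  v^+=-3.9851  a^+=-3.2536
step 3: x_pred=-5.4023  r=0.5623  x^+=-4.9704  v^+=-6.1750  a^+=-2.9729
step 4: x_pred=-10.6065  r=15.8765  x^+=1.5867  v^+=0.4432  a^+=4.9533

resid = 15.8765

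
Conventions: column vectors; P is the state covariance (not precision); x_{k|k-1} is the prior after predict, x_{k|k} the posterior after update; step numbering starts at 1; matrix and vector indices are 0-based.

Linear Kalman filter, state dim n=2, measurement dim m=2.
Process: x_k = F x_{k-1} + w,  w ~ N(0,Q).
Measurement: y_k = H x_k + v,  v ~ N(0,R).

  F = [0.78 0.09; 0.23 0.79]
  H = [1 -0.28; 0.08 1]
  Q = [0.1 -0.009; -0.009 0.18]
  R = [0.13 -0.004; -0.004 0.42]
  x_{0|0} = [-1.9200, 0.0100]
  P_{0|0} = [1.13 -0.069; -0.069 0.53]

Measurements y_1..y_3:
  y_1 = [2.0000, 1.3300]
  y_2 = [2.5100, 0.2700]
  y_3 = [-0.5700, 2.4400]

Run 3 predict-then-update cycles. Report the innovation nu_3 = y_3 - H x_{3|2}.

innov = [-1.9761, 1.4991]

step 1: x^-=[-1.4967, -0.4337]  P^-=[0.7821 0.1875; 0.1875 0.5455]  S=[0.8499 0.0891; 0.0891 1.0005]  K=[0.8401 0.1751; -0.0180 0.5618]  nu=[3.3753, 1.8834]  x^+=[1.6687, 0.5636]  P^+=[0.1254 0.0602; 0.0602 0.2312]
step 2: x^-=[1.3523, 0.8290]  P^-=[0.1866 0.0682; 0.0682 0.3528]  S=[0.3060 -0.0211; -0.0211 0.7849]  K=[0.5556 0.1209; -0.0684 0.4546]  nu=[1.3898, -0.6672]  x^+=[2.0438, 0.4307]  P^+=[0.0835 0.0419; 0.0419 0.1878]
step 3: x^-=[1.6330, 0.8103]  P^-=[0.1582 0.0460; 0.0460 0.3169]  S=[0.2873 -0.0351; -0.0351 0.7452]  K=[0.5184 0.1031; -0.0967 0.4256]  nu=[-1.9761, 1.4991]  x^+=[0.7631, 1.6394]  P^+=[0.0768 0.0351; 0.0351 0.1763]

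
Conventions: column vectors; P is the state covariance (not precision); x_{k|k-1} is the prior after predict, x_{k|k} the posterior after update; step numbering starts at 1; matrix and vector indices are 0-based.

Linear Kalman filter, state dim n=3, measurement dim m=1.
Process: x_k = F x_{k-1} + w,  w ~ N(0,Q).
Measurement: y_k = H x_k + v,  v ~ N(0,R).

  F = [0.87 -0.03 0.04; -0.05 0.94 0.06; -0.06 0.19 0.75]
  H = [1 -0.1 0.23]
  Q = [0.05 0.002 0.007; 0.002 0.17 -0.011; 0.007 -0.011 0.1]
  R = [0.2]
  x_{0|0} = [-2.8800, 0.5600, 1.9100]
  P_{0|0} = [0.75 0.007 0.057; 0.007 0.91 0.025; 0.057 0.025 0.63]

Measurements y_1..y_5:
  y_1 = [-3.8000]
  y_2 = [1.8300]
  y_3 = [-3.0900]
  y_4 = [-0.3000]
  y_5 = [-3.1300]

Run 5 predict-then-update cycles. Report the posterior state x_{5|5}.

x_post = [-1.7600, 1.3501, 1.0462]

step 1: x^-=[-2.4460, 0.7850, 1.7117]  P^-=[0.6230 -0.0453 0.0194; -0.0453 0.9800 0.1972; 0.0194 0.1972 0.4918]  S=[0.8678]  K=[0.7283; -0.1128; 0.1300]  nu=[-1.6692]  x^+=[-3.6617, 0.9734, 1.4947]  P^+=[0.1627 0.0260 -0.0627; 0.0260 0.9690 0.2100; -0.0627 0.2100 0.4771]
step 2: x^-=[-3.1551, 1.1877, 1.5257]  P^-=[0.1686 -0.0056 -0.0323; -0.0056 1.0499 0.3353; -0.0323 0.3353 0.4688]  S=[0.3747]  K=[0.4315; -0.0892; 0.1122]  nu=[4.7530]  x^+=[-1.1041, 0.7636, 2.0589]  P^+=[0.0988 0.0089 -0.0504; 0.0089 1.0470 0.3390; -0.0504 0.3390 0.4641]
step 3: x^-=[-0.9011, 0.8966, 1.7555]  P^-=[0.1217 -0.0138 -0.0265; -0.0138 1.1347 0.4415; -0.0265 0.4415 0.5002]  S=[0.3297]  K=[0.3547; -0.0781; 0.1345]  nu=[-2.5030]  x^+=[-1.7889, 1.0920, 1.4189]  P^+=[0.0802 -0.0047 -0.0423; -0.0047 1.1327 0.4450; -0.0423 0.4450 0.4942]
step 4: x^-=[-1.5324, 1.2011, 1.3790]  P^-=[0.1087 -0.0223 -0.0237; -0.0223 1.2237 0.5346; -0.0237 0.5346 0.5499]  S=[0.3190]  K=[0.3307; -0.0680; 0.1546]  nu=[1.0353]  x^+=[-1.1899, 1.1307, 1.5390]  P^+=[0.0738 -0.0151 -0.0400; -0.0151 1.2223 0.5380; -0.0400 0.5380 0.5423]
step 5: x^-=[-1.0076, 1.2147, 1.4405]  P^-=[0.1046 -0.0295 -0.0241; -0.0295 1.3145 0.6200; -0.0241 0.6200 0.6067]  S=[0.3161]  K=[0.3226; -0.0581; 0.1690]  nu=[-2.3322]  x^+=[-1.7600, 1.3501, 1.0462]  P^+=[0.0717 -0.0236 -0.0413; -0.0236 1.3134 0.6231; -0.0413 0.6231 0.5977]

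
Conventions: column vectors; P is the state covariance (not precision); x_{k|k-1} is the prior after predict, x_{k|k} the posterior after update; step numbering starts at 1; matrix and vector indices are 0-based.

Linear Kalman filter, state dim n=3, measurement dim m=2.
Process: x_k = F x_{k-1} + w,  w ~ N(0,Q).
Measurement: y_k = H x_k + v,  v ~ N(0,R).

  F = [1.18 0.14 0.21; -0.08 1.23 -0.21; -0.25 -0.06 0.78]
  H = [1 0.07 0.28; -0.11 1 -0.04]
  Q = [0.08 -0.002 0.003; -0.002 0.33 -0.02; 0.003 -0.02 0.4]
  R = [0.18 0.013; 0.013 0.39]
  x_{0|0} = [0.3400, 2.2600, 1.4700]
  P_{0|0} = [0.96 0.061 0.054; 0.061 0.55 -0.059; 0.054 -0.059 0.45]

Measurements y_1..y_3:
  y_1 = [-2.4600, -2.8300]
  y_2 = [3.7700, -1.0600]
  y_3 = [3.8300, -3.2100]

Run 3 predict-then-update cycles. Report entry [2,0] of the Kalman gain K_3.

step 1: x^-=[1.0263, 2.4439, 0.9260]  P^-=[1.4908 0.0423 -0.1764; 0.0423 1.2084 -0.1914; -0.1764 -0.1914 0.7221]  S=[1.6329 -0.0731; -0.0731 1.6220]  K=[0.8831 -0.0309; 0.0785 0.7504; 0.0020 -0.1238]  nu=[-3.9167, -5.1240]  x^+=[-2.2744, -1.7083, 1.5523]  P^+=[0.2117 0.0150 -0.1935; 0.0150 0.2936 -0.0417; -0.1935 -0.0417 0.6972]
step 2: x^-=[-2.5970, -2.2452, 1.8819]  P^-=[0.3179 0.0611 -0.1213; 0.0611 0.8184 -0.1947; -0.1213 -0.1947 0.9183]  S=[0.5069 0.0403; 0.0403 1.2148]  K=[0.5680 0.0067; 0.0726 0.6722; 0.2560 -0.1880]  nu=[5.9972, 0.9748]  x^+=[0.8161, -1.1547, 3.2339]  P^+=[0.1540 0.0194 -0.1892; 0.0194 0.2629 -0.0570; -0.1892 -0.0570 0.8460]
step 3: x^-=[1.4804, -2.1646, 2.3877]  P^-=[0.2461 0.0563 -0.0779; 0.0563 0.7854 -0.2343; -0.0779 -0.2343 1.0050]  S=[0.4638 0.0261; 0.0261 1.1856]  K=[0.4911 0.0165; 0.0612 0.6637; 0.4166 -0.2335]  nu=[1.8325, -0.7870]  x^+=[2.3675, -2.5749, 3.3348]  P^+=[0.1335 0.0209 -0.1654; 0.0209 0.2592 -0.0692; -0.1654 -0.0692 0.8649]

K[2,0] = 0.4166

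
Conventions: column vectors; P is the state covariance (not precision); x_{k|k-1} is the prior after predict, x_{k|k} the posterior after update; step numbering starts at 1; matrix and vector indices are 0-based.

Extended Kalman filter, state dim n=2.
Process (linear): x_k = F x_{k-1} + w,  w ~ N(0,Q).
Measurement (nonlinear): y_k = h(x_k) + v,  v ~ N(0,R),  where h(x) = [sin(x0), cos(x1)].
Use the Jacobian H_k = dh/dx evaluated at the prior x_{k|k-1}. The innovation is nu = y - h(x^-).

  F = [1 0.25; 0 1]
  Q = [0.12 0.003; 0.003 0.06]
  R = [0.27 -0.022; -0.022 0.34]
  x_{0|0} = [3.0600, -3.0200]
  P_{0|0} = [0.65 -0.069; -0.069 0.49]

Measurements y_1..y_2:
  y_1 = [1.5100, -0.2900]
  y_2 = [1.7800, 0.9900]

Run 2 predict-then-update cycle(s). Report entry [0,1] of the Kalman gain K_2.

K[0,1] = 0.0954

step 1: x^-=[2.3050, -3.0200]  P^-=[0.7661 0.0565; 0.0565 0.5500]  H_jac=[-0.6700 0.0000; 0.0000 0.1213]  S=[0.6139 -0.0266; -0.0266 0.3481]  K=[-0.8380 -0.0443; -0.0535 0.1876]  nu=[0.7676, 0.7026]  x^+=[1.6305, -2.9293]  P^+=[0.3363 0.0277; 0.0277 0.5355]
step 2: x^-=[0.8982, -2.9293]  P^-=[0.5036 0.1646; 0.1646 0.5955]  H_jac=[0.6230 0.0000; 0.0000 0.2107]  S=[0.4655 -0.0004; -0.0004 0.3664]  K=[0.6741 0.0954; 0.2206 0.3426]  nu=[0.9978, 1.9676]  x^+=[1.7585, -2.0351]  P^+=[0.2888 0.0835; 0.0835 0.5299]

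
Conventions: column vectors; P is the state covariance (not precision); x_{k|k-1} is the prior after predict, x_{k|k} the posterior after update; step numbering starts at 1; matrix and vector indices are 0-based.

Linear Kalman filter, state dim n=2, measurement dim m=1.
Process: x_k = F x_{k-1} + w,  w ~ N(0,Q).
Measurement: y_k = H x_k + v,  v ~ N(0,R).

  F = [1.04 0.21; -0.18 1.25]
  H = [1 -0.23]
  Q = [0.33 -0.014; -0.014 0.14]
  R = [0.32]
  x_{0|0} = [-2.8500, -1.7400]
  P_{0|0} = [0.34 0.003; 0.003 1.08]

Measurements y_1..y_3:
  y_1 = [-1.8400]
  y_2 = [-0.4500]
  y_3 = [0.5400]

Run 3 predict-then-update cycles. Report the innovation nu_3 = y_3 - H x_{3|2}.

step 1: x^-=[-3.3294, -1.6620]  P^-=[0.7467 0.2096; 0.2096 1.8372]  S=[1.0674]  K=[0.6543; -0.1995]  nu=[1.1071]  x^+=[-2.6050, -1.8828]  P^+=[0.2896 0.3490; 0.3490 1.7947]
step 2: x^-=[-3.1045, -1.8846]  P^-=[0.8749 0.8433; 0.8433 2.7966]  S=[0.9549]  K=[0.7131; 0.2096]  nu=[2.2211]  x^+=[-1.5207, -1.4191]  P^+=[0.3893 0.7006; 0.7006 2.7546]
step 3: x^-=[-1.8796, -1.5002]  P^-=[1.1786 1.5205; 1.5205 4.1414]  S=[1.0182]  K=[0.8140; 0.5578]  nu=[2.0746]  x^+=[-0.1908, -0.3429]  P^+=[0.5039 1.0582; 1.0582 3.8246]

innov = [2.0746]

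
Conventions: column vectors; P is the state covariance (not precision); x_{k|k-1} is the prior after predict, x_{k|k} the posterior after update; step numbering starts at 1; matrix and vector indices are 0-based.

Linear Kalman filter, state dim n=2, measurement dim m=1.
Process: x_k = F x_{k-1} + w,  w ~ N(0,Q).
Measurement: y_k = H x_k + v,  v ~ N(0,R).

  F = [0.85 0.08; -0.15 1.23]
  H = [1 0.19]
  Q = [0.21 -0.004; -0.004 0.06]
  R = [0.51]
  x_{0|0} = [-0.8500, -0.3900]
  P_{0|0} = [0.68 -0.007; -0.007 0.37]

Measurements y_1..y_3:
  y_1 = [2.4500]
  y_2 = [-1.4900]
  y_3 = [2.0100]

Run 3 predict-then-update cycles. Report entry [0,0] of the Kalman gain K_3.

step 1: x^-=[-0.7537, -0.3522]  P^-=[0.7027 -0.0615; -0.0615 0.6377]  S=[1.2124]  K=[0.5700; 0.0492]  nu=[3.2706]  x^+=[1.1105, -0.1913]  P^+=[0.3088 -0.0955; -0.0955 0.6347]
step 2: x^-=[0.9286, -0.4019]  P^-=[0.4242 -0.0796; -0.0796 1.0625]  S=[0.9423]  K=[0.4341; 0.1297]  nu=[-2.3423]  x^+=[-0.0882, -0.7058]  P^+=[0.2466 -0.1327; -0.1327 1.0466]
step 3: x^-=[-0.1314, -0.8549]  P^-=[0.3768 -0.0696; -0.0696 1.6979]  S=[0.9217]  K=[0.3945; 0.2745]  nu=[2.3039]  x^+=[0.7774, -0.2224]  P^+=[0.2334 -0.1694; -0.1694 1.6285]

K[0,0] = 0.3945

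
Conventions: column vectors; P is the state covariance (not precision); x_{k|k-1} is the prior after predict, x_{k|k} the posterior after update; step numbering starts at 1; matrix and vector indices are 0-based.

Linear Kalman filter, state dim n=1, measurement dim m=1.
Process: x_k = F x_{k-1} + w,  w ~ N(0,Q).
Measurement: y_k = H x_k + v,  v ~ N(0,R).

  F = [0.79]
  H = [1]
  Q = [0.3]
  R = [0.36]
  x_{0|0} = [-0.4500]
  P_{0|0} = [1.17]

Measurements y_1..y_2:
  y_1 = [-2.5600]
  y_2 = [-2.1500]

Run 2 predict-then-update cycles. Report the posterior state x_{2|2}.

x_post = [-1.8980]

step 1: x^-=[-0.3555]  P^-=[1.0302]  S=[1.3902]  K=[0.7410]  nu=[-2.2045]  x^+=[-1.9891]  P^+=[0.2668]
step 2: x^-=[-1.5714]  P^-=[0.4665]  S=[0.8265]  K=[0.5644]  nu=[-0.5786]  x^+=[-1.8980]  P^+=[0.2032]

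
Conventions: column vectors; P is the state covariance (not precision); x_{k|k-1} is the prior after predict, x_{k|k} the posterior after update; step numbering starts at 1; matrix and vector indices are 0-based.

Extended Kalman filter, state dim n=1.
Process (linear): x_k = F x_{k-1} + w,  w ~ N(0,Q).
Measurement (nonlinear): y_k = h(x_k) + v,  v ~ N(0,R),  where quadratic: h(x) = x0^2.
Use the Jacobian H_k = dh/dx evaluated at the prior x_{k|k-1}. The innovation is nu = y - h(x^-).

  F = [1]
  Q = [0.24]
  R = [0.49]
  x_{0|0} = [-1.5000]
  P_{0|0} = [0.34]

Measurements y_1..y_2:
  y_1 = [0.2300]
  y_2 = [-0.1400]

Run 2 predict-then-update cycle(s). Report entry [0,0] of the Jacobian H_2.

H_jac[0,0] = -1.7689

step 1: x^-=[-1.5000]  P^-=[0.5800]  H_jac=[-3.0000]  S=[5.7100]  K=[-0.3047]  nu=[-2.0200]  x^+=[-0.8844]  P^+=[0.0498]
step 2: x^-=[-0.8844]  P^-=[0.2898]  H_jac=[-1.7689]  S=[1.3967]  K=[-0.3670]  nu=[-0.9222]  x^+=[-0.5460]  P^+=[0.1017]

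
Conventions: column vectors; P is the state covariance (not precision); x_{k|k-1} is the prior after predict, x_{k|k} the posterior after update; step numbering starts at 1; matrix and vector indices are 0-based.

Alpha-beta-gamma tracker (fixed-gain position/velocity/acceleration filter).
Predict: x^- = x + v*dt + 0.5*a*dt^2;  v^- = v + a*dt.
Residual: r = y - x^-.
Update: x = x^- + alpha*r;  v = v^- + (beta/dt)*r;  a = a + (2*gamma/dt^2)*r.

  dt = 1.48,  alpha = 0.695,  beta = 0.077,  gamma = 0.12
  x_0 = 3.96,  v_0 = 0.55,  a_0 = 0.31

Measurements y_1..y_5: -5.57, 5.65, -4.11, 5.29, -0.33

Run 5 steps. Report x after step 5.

x_post = 0.0812

step 1: x_pred=5.1135  r=-10.6835  x^+=-2.3115  v^+=0.4530  a^+=-0.8606
step 2: x_pred=-2.5836  r=8.2336  x^+=3.1387  v^+=-0.3923  a^+=0.0416
step 3: x_pred=2.6036  r=-6.7136  x^+=-2.0623  v^+=-0.6801  a^+=-0.6940
step 4: x_pred=-3.8290  r=9.1190  x^+=2.5087  v^+=-1.2328  a^+=0.3051
step 5: x_pred=1.0183  r=-1.3483  x^+=0.0812  v^+=-0.8514  a^+=0.1574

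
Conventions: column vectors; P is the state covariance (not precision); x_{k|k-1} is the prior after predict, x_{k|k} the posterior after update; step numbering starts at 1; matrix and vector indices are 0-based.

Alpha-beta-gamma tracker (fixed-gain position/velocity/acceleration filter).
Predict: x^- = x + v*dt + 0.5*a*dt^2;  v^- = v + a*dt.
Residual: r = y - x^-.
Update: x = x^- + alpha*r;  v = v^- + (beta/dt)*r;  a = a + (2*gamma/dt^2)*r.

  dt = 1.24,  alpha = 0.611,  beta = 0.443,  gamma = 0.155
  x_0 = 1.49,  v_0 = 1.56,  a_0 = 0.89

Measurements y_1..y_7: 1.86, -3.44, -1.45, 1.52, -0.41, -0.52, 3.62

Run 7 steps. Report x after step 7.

step 1: x_pred=4.1086  r=-2.2486  x^+=2.7347  v^+=1.8603  a^+=0.4366
step 2: x_pred=5.3771  r=-8.8171  x^+=-0.0101  v^+=-0.7483  a^+=-1.3410
step 3: x_pred=-1.9690  r=0.5190  x^+=-1.6519  v^+=-2.2257  a^+=-1.2364
step 4: x_pred=-5.3623  r=6.8823  x^+=-1.1572  v^+=-1.3001  a^+=0.1512
step 5: x_pred=-2.6531  r=2.2431  x^+=-1.2825  v^+=-0.3112  a^+=0.6034
step 6: x_pred=-1.2046  r=0.6846  x^+=-0.7863  v^+=0.6816  a^+=0.7414
step 7: x_pred=0.6289  r=2.9911  x^+=2.4565  v^+=2.6696  a^+=1.3445

x_post = 2.4565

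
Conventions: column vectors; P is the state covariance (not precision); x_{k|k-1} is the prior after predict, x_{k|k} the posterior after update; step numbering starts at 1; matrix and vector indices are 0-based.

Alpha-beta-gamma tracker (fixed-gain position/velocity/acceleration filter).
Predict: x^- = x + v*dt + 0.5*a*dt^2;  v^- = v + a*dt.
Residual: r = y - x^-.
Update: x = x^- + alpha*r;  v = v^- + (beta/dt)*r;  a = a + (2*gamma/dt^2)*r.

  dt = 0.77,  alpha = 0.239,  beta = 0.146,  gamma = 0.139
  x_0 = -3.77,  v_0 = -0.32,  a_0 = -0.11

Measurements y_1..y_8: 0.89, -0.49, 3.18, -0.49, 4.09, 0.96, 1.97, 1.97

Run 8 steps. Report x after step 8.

x_post = 0.0379

step 1: x_pred=-4.0490  r=4.9390  x^+=-2.8686  v^+=0.5318  a^+=2.2058
step 2: x_pred=-1.8052  r=1.3152  x^+=-1.4909  v^+=2.4796  a^+=2.8225
step 3: x_pred=1.2552  r=1.9248  x^+=1.7152  v^+=5.0179  a^+=3.7250
step 4: x_pred=6.6833  r=-7.1733  x^+=4.9689  v^+=6.5260  a^+=0.3616
step 5: x_pred=10.1011  r=-6.0111  x^+=8.6644  v^+=5.6647  a^+=-2.4569
step 6: x_pred=12.2979  r=-11.3379  x^+=9.5881  v^+=1.6231  a^+=-7.7731
step 7: x_pred=8.5336  r=-6.5636  x^+=6.9649  v^+=-5.6067  a^+=-10.8506
step 8: x_pred=-0.5689  r=2.5389  x^+=0.0379  v^+=-13.4803  a^+=-9.6601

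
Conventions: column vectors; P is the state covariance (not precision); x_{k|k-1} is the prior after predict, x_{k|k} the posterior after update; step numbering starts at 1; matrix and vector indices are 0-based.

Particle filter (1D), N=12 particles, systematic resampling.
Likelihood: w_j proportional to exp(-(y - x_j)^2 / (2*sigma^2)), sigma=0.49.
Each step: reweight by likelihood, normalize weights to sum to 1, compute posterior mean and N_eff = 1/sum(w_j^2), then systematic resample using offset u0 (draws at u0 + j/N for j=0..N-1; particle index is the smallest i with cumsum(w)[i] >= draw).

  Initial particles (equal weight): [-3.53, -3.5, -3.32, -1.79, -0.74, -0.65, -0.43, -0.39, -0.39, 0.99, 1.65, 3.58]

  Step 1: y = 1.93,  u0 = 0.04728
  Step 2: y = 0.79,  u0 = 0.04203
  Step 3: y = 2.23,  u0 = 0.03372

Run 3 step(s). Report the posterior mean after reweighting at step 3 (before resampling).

step 1: w=[0.0000, 0.0000, 0.0000, 0.0000, 0.0000, 0.0000, 0.0000, 0.0000, 0.0000, 0.1570, 0.8396, 0.0034]  mean=1.5529  Neff=1.3707  idx=[9, 9, 10, 10, 10, 10, 10, 10, 10, 10, 10, 10]
step 2: w=[0.2310, 0.2310, 0.0538, 0.0538, 0.0538, 0.0538, 0.0538, 0.0538, 0.0538, 0.0538, 0.0538, 0.0538]  mean=1.3451  Neff=7.3722  idx=[0, 0, 0, 1, 1, 1, 3, 5, 6, 8, 9, 11]
step 3: w=[0.0126, 0.0126, 0.0126, 0.0126, 0.0126, 0.0126, 0.1540, 0.1540, 0.1540, 0.1540, 0.1540, 0.1540]  mean=1.6000  Neff=6.9770  idx=[2, 6, 6, 7, 7, 8, 8, 9, 10, 10, 11, 11]

post_mean = 1.6000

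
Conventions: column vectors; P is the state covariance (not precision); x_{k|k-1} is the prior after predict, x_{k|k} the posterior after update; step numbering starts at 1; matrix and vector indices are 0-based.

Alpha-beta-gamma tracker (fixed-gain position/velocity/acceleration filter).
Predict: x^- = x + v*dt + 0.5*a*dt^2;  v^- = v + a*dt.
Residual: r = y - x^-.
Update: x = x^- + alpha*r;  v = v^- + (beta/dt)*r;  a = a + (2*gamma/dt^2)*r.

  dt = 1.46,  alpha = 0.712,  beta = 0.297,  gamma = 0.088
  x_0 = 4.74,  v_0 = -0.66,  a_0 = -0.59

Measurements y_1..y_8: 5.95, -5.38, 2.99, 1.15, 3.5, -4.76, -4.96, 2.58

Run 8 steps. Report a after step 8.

step 1: x_pred=3.1476  r=2.8024  x^+=5.1429  v^+=-0.9513  a^+=-0.3586
step 2: x_pred=3.3718  r=-8.7518  x^+=-2.8595  v^+=-3.2552  a^+=-1.0812
step 3: x_pred=-8.7645  r=11.7545  x^+=-0.3953  v^+=-2.4426  a^+=-0.1107
step 4: x_pred=-4.0795  r=5.2295  x^+=-0.3561  v^+=-1.5404  a^+=0.3211
step 5: x_pred=-2.2629  r=5.7629  x^+=1.8403  v^+=0.1007  a^+=0.7969
step 6: x_pred=2.8366  r=-7.5966  x^+=-2.5722  v^+=-0.2811  a^+=0.1697
step 7: x_pred=-2.8018  r=-2.1582  x^+=-4.3384  v^+=-0.4724  a^+=-0.0085
step 8: x_pred=-5.0372  r=7.6172  x^+=0.3862  v^+=1.0647  a^+=0.6204

a_post = 0.6204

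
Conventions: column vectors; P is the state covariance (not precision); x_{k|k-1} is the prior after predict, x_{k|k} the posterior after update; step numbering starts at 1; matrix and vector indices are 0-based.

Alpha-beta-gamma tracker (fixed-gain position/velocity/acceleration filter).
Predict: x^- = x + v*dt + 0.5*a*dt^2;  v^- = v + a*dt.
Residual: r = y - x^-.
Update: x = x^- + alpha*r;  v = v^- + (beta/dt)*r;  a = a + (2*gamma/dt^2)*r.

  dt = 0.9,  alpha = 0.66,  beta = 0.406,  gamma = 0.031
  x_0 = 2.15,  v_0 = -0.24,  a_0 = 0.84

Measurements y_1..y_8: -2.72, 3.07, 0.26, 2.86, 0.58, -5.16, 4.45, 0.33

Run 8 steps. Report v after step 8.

step 1: x_pred=2.2742  r=-4.9942  x^+=-1.0220  v^+=-1.7369  a^+=0.4577
step 2: x_pred=-2.3998  r=5.4698  x^+=1.2103  v^+=1.1425  a^+=0.8764
step 3: x_pred=2.5935  r=-2.3335  x^+=1.0534  v^+=0.8786  a^+=0.6978
step 4: x_pred=2.1268  r=0.7332  x^+=2.6107  v^+=1.8374  a^+=0.7539
step 5: x_pred=4.5697  r=-3.9897  x^+=1.9365  v^+=0.7161  a^+=0.4485
step 6: x_pred=2.7627  r=-7.9227  x^+=-2.4663  v^+=-2.4542  a^+=-0.1579
step 7: x_pred=-4.7390  r=9.1890  x^+=1.3257  v^+=1.5490  a^+=0.5455
step 8: x_pred=2.9407  r=-2.6107  x^+=1.2176  v^+=0.8622  a^+=0.3456

v_post = 0.8622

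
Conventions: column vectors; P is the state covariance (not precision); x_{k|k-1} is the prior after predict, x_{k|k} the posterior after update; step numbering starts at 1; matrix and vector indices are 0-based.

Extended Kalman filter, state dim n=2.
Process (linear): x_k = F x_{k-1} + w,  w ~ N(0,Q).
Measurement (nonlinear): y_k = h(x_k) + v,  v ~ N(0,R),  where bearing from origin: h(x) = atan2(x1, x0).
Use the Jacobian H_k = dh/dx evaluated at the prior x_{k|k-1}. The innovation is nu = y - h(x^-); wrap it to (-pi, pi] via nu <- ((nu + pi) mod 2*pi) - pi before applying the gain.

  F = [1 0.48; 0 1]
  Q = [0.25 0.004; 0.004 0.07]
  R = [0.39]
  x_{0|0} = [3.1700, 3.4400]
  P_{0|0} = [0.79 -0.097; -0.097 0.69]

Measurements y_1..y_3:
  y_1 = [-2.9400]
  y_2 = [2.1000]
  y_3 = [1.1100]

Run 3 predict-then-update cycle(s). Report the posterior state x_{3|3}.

step 1: x^-=[4.8212, 3.4400]  P^-=[1.1059 0.2382; 0.2382 0.7600]  H_jac=[-0.0981 0.1374]  S=[0.4086]  K=[-0.1853; 0.1985]  nu=[2.7234]  x^+=[4.3165, 3.9806]  P^+=[1.0918 0.2532; 0.2532 0.7439]
step 2: x^-=[6.2272, 3.9806]  P^-=[1.7563 0.6143; 0.6143 0.8139]  H_jac=[-0.0729 0.1140]  S=[0.3997]  K=[-0.1450; 0.1201]  nu=[1.5312]  x^+=[6.0052, 4.1645]  P^+=[1.7479 0.6213; 0.6213 0.8081]
step 3: x^-=[8.0042, 4.1645]  P^-=[2.7805 1.0132; 1.0132 0.8781]  H_jac=[-0.0512 0.0983]  S=[0.3956]  K=[-0.1078; 0.0872]  nu=[0.6302]  x^+=[7.9362, 4.2195]  P^+=[2.7759 1.0169; 1.0169 0.8751]

x_post = [7.9362, 4.2195]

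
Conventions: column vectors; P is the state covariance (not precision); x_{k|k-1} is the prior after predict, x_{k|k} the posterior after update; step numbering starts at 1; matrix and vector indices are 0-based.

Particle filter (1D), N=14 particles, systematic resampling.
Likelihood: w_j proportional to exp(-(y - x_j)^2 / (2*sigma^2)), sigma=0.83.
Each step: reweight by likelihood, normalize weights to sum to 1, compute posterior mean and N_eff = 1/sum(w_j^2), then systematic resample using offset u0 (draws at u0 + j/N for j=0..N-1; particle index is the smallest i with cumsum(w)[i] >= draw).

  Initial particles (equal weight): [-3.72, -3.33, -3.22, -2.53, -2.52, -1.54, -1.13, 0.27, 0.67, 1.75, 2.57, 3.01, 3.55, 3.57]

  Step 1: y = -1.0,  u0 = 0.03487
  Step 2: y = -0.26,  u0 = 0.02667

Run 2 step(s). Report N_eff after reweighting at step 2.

step 1: w=[0.0017, 0.0073, 0.0105, 0.0686, 0.0701, 0.3036, 0.3706, 0.1164, 0.0496, 0.0016, 0.0000, 0.0000, 0.0000, 0.0000]  mean=-1.2338  Neff=3.9168  idx=[3, 4, 5, 5, 5, 5, 6, 6, 6, 6, 6, 6, 7, 8]
step 2: w=[0.0039, 0.0040, 0.0501, 0.0501, 0.0501, 0.0501, 0.0950, 0.0950, 0.0950, 0.0950, 0.0950, 0.0950, 0.1341, 0.0878]  mean=-0.8774  Neff=11.1264  idx=[2, 3, 5, 6, 7, 7, 8, 9, 10, 10, 11, 12, 12, 13]

N_eff = 11.1264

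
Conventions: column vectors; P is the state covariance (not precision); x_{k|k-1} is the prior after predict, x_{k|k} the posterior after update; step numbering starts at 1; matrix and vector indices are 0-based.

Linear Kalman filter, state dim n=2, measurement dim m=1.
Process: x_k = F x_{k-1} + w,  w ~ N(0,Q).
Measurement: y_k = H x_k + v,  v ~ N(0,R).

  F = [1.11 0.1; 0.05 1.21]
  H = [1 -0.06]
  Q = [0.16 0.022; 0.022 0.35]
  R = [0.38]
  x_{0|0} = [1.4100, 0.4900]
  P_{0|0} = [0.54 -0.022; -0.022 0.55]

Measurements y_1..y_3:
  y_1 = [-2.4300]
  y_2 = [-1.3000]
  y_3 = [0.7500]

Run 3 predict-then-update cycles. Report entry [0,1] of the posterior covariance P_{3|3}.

step 1: x^-=[1.6141, 0.6634]  P^-=[0.8260 0.0889; 0.0889 1.1539]  S=[1.1994]  K=[0.6842; 0.0164]  nu=[-4.0043]  x^+=[-1.1255, 0.5979]  P^+=[0.2645 0.0754; 0.0754 1.1536]
step 2: x^-=[-1.1895, 0.6672]  P^-=[0.5142 0.2780; 0.2780 2.0488]  S=[0.8682]  K=[0.5730; 0.1786]  nu=[-0.0704]  x^+=[-1.2299, 0.6546]  P^+=[0.2291 0.1891; 0.1891 2.0211]
step 3: x^-=[-1.2997, 0.7306]  P^-=[0.5045 0.5342; 0.5342 3.3326]  S=[0.8324]  K=[0.5676; 0.4016]  nu=[2.0936]  x^+=[-0.1115, 1.5713]  P^+=[0.2363 0.3445; 0.3445 3.1983]

P_post[0,1] = 0.3445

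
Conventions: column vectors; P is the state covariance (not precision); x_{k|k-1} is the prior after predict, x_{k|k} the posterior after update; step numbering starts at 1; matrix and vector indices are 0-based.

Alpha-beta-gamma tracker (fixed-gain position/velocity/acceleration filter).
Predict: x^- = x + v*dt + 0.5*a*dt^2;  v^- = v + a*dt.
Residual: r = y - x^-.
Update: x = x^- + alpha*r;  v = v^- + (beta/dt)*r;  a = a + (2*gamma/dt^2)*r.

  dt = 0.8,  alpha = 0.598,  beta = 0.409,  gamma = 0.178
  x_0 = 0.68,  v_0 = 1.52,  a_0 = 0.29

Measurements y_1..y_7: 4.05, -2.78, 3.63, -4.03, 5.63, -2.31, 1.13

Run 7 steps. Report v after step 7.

v_post = 1.8930

step 1: x_pred=1.9888  r=2.0612  x^+=3.2214  v^+=2.8058  a^+=1.4365
step 2: x_pred=5.9257  r=-8.7057  x^+=0.7197  v^+=-0.4958  a^+=-3.4060
step 3: x_pred=-0.7668  r=4.3968  x^+=1.8625  v^+=-0.9727  a^+=-0.9603
step 4: x_pred=0.7770  r=-4.8070  x^+=-2.0976  v^+=-4.1985  a^+=-3.6342
step 5: x_pred=-6.6193  r=12.2493  x^+=0.7058  v^+=-0.8434  a^+=3.1795
step 6: x_pred=1.0485  r=-3.3585  x^+=-0.9599  v^+=-0.0168  a^+=1.3113
step 7: x_pred=-0.5537  r=1.6837  x^+=0.4532  v^+=1.8930  a^+=2.2479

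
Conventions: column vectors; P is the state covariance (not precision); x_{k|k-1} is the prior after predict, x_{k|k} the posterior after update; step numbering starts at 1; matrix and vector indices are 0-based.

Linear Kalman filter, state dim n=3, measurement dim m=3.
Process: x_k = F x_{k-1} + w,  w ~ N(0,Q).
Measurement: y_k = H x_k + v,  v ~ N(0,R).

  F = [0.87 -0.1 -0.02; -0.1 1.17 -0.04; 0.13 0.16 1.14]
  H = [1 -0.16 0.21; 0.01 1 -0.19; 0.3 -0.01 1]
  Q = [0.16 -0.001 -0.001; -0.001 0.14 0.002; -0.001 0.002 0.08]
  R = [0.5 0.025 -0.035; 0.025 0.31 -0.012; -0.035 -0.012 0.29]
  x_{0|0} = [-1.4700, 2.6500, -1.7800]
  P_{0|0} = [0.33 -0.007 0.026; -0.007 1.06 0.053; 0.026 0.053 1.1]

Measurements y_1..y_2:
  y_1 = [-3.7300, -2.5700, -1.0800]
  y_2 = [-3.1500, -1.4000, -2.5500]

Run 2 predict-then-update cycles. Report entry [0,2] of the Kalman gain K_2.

K[0,2] = -0.0006

step 1: x^-=[-1.5083, 3.3187, -1.7963]  P^-=[0.4213 -0.1619 0.0129; -0.1619 1.5930 0.2123; 0.0129 0.2123 1.5690]  S=[1.0743 -0.4013 0.4121; -0.4013 1.8757 -0.1613; 0.4121 -0.1613 1.9016]  K=[0.4275 0.0045 -0.0182; -0.1058 0.8189 0.1701; -0.0248 0.0206 0.8332]  nu=[-1.3135, -6.2149, 1.2020]  x^+=[-2.1197, -1.4271, -0.8904]  P^+=[0.2323 -0.0071 -0.0900; -0.0071 0.2583 0.0479; -0.0900 0.0479 0.2697]
step 2: x^-=[-1.6836, -1.4222, -1.5190]  P^-=[0.3431 -0.0565 -0.0806; -0.0565 0.4929 0.1084; -0.0806 0.1084 0.4316]  S=[0.8517 -0.0829 0.0594; -0.0829 0.7765 -0.0024; 0.0594 -0.0024 0.7023]  K=[0.3929 -0.0067 -0.0006; -0.0832 0.5990 0.1323; -0.0463 0.0299 0.5826]  nu=[-1.3749, -0.2496, -0.5401]  x^+=[-2.2219, -1.5288, -1.7775]  P^+=[0.2111 -0.0090 -0.0773; -0.0090 0.1895 0.0387; -0.0773 0.0387 0.1938]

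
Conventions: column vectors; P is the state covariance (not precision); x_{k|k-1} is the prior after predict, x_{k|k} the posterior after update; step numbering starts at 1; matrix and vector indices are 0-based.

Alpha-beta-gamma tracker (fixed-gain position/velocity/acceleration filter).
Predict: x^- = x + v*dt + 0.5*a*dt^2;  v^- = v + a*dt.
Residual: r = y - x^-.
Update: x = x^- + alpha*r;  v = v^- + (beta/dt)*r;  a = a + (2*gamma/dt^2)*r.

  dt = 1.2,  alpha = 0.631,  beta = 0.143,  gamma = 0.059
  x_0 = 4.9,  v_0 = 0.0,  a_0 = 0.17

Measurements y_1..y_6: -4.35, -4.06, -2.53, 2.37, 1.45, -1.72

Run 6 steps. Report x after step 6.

x_post = -1.3011

step 1: x_pred=5.0224  r=-9.3724  x^+=-0.8916  v^+=-0.9129  a^+=-0.5980
step 2: x_pred=-2.4176  r=-1.6424  x^+=-3.4540  v^+=-1.8262  a^+=-0.7326
step 3: x_pred=-6.1729  r=3.6429  x^+=-3.8742  v^+=-2.2712  a^+=-0.4341
step 4: x_pred=-6.9122  r=9.2822  x^+=-1.0551  v^+=-1.6860  a^+=0.3265
step 5: x_pred=-2.8432  r=4.2932  x^+=-0.1342  v^+=-0.7825  a^+=0.6783
step 6: x_pred=-0.5848  r=-1.1352  x^+=-1.3011  v^+=-0.1038  a^+=0.5853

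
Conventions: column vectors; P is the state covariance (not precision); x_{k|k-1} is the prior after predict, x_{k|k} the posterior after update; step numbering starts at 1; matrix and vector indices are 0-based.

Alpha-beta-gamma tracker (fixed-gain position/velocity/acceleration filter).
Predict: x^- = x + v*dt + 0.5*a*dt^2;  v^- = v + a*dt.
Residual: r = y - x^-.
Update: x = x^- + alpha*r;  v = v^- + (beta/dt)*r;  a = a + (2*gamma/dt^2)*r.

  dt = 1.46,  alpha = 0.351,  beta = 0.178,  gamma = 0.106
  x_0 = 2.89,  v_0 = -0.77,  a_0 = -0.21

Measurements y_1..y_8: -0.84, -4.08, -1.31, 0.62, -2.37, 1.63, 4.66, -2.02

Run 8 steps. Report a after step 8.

a_post = 0.3488

step 1: x_pred=1.5420  r=-2.3820  x^+=0.7059  v^+=-1.3670  a^+=-0.4469
step 2: x_pred=-1.7662  r=-2.3138  x^+=-2.5784  v^+=-2.3016  a^+=-0.6770
step 3: x_pred=-6.6602  r=5.3502  x^+=-4.7823  v^+=-2.6377  a^+=-0.1449
step 4: x_pred=-8.7878  r=9.4078  x^+=-5.4857  v^+=-1.7023  a^+=0.7908
step 5: x_pred=-7.1283  r=4.7583  x^+=-5.4581  v^+=0.0323  a^+=1.2640
step 6: x_pred=-4.0638  r=5.6938  x^+=-2.0653  v^+=2.5719  a^+=1.8303
step 7: x_pred=3.6404  r=1.0196  x^+=3.9983  v^+=5.3684  a^+=1.9317
step 8: x_pred=13.8950  r=-15.9150  x^+=8.3088  v^+=6.2483  a^+=0.3488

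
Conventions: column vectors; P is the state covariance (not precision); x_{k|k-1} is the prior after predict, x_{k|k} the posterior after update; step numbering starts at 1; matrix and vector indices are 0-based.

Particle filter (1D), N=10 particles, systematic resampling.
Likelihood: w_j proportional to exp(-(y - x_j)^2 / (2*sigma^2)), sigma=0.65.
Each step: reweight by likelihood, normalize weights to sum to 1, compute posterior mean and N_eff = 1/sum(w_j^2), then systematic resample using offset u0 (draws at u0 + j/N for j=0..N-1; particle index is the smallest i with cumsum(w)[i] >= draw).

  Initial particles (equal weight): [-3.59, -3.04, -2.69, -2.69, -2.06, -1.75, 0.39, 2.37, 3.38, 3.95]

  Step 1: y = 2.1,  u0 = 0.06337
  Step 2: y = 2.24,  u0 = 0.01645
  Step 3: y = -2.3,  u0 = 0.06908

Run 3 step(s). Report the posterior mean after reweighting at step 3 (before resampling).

step 1: w=[0.0000, 0.0000, 0.0000, 0.0000, 0.0000, 0.0000, 0.0283, 0.8264, 0.1296, 0.0157]  mean=2.4696  Neff=1.4269  idx=[7, 7, 7, 7, 7, 7, 7, 7, 8, 8]
step 2: w=[0.1185, 0.1185, 0.1185, 0.1185, 0.1185, 0.1185, 0.1185, 0.1185, 0.0260, 0.0260]  mean=2.4225  Neff=8.7950  idx=[0, 0, 1, 2, 3, 4, 5, 6, 6, 7]
step 3: w=[0.1000, 0.1000, 0.1000, 0.1000, 0.1000, 0.1000, 0.1000, 0.1000, 0.1000, 0.1000]  mean=2.3700  Neff=10.0000  idx=[0, 1, 2, 3, 4, 5, 6, 7, 8, 9]

post_mean = 2.3700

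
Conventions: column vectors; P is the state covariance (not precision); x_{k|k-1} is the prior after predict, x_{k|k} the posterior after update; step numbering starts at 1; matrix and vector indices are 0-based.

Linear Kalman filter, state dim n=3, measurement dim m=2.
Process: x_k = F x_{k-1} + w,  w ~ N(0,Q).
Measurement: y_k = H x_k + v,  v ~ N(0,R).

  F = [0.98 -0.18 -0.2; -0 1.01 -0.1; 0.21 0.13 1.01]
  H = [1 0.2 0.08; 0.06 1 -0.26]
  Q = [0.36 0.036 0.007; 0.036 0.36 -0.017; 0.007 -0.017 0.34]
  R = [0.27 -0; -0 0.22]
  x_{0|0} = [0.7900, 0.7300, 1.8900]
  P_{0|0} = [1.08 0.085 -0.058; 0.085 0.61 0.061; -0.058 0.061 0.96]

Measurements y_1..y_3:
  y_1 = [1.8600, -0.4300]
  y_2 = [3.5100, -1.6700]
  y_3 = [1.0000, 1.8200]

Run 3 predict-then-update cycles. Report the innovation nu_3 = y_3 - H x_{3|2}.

step 1: x^-=[0.2648, 0.5483, 2.1697]  P^-=[1.4525 0.0229 -0.0390; 0.0229 0.9795 0.0468; -0.0390 0.0468 1.3733]  S=[1.7749 0.2889; 0.2889 1.2772]  K=[0.8346 -0.0947; 0.0020 0.7580; 0.0883 -0.2647]  nu=[1.3120, -0.4301]  x^+=[1.4005, 0.2249, 2.3994]  P^+=[0.2504 -0.0711 -0.1356; -0.0711 0.2448 0.2836; -0.1356 0.2836 1.2835]
step 2: x^-=[0.8521, -0.0128, 2.7467]  P^-=[0.7584 -0.0921 -0.4002; -0.0921 0.5652 0.1589; -0.4002 0.1589 1.6775]  S=[0.9660 0.1370; 0.1370 0.8202]  K=[0.7405 -0.0537; -0.0562 0.6414; -0.1950 -0.3348]  nu=[2.4407, -0.9942]  x^+=[2.7129, -0.7876, 2.6036]  P^+=[0.2372 -0.0892 -0.2429; -0.0892 0.2346 0.3390; -0.2429 0.3390 1.5310]
step 3: x^-=[2.2797, -1.0558, 3.0969]  P^-=[0.8078 -0.1029 -0.5676; -0.1029 0.5462 0.1867; -0.5676 0.1867 1.8973]  S=[0.9858 0.1642; 0.1642 0.8056]  K=[0.7590 -0.0391; -0.0828 0.6269; -0.3245 -0.3567]  nu=[-1.3163, 3.5442]  x^+=[1.1422, 1.2752, 2.2600]  P^+=[0.2484 -0.0998 -0.2936; -0.0998 0.2398 0.3689; -0.2936 0.3689 1.6530]

innov = [-1.3163, 3.5442]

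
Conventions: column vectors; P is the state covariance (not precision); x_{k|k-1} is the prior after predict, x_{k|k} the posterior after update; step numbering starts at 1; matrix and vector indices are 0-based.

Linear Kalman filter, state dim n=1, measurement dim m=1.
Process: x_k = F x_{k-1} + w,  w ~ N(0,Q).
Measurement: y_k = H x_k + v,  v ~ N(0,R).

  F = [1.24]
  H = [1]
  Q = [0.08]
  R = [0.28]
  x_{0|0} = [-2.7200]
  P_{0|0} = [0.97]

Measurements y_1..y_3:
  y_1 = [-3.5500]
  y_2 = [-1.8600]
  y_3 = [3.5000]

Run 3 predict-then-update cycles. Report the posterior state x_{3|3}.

x_post = [0.3575]

step 1: x^-=[-3.3728]  P^-=[1.5715]  S=[1.8515]  K=[0.8488]  nu=[-0.1772]  x^+=[-3.5232]  P^+=[0.2377]
step 2: x^-=[-4.3688]  P^-=[0.4454]  S=[0.7254]  K=[0.6140]  nu=[2.5088]  x^+=[-2.8283]  P^+=[0.1719]
step 3: x^-=[-3.5071]  P^-=[0.3444]  S=[0.6244]  K=[0.5515]  nu=[7.0071]  x^+=[0.3575]  P^+=[0.1544]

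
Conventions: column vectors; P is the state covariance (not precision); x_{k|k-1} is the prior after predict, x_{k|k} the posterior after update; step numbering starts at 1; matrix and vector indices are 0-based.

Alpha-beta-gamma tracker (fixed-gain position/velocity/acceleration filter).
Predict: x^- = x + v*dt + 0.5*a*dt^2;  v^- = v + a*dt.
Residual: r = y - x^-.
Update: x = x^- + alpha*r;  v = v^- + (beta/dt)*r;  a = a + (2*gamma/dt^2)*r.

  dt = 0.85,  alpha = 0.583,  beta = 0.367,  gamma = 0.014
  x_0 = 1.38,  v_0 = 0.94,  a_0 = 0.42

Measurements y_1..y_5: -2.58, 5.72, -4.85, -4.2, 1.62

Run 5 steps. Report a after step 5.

step 1: x_pred=2.3307  r=-4.9107  x^+=-0.5322  v^+=-0.8233  a^+=0.2297
step 2: x_pred=-1.1490  r=6.8690  x^+=2.8556  v^+=2.3378  a^+=0.4959
step 3: x_pred=5.0219  r=-9.8719  x^+=-0.7334  v^+=-1.5030  a^+=0.1133
step 4: x_pred=-1.9701  r=-2.2299  x^+=-3.2701  v^+=-2.3695  a^+=0.0269
step 5: x_pred=-5.2745  r=6.8945  x^+=-1.2550  v^+=0.6301  a^+=0.2941

a_post = 0.2941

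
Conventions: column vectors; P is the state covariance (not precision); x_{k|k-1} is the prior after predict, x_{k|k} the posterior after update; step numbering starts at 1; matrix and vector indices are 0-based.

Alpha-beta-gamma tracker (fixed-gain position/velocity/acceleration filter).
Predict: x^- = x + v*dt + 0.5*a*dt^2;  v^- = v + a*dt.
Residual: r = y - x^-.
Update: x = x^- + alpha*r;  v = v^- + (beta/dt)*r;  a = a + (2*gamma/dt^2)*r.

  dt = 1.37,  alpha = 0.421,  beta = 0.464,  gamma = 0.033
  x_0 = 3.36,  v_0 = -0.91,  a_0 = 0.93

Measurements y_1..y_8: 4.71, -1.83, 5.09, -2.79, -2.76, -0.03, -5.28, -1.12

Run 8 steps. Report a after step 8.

a_post = 0.3647

step 1: x_pred=2.9861  r=1.7239  x^+=3.7118  v^+=0.9480  a^+=0.9906
step 2: x_pred=5.9402  r=-7.7702  x^+=2.6690  v^+=-0.3265  a^+=0.7174
step 3: x_pred=2.8948  r=2.1952  x^+=3.8190  v^+=1.3998  a^+=0.7946
step 4: x_pred=6.4823  r=-9.2723  x^+=2.5787  v^+=-0.6521  a^+=0.4685
step 5: x_pred=2.1250  r=-4.8850  x^+=0.0684  v^+=-1.6647  a^+=0.2967
step 6: x_pred=-1.9337  r=1.9037  x^+=-1.1323  v^+=-0.6134  a^+=0.3637
step 7: x_pred=-1.6313  r=-3.6487  x^+=-3.1674  v^+=-1.3509  a^+=0.2354
step 8: x_pred=-4.7972  r=3.6772  x^+=-3.2491  v^+=0.2170  a^+=0.3647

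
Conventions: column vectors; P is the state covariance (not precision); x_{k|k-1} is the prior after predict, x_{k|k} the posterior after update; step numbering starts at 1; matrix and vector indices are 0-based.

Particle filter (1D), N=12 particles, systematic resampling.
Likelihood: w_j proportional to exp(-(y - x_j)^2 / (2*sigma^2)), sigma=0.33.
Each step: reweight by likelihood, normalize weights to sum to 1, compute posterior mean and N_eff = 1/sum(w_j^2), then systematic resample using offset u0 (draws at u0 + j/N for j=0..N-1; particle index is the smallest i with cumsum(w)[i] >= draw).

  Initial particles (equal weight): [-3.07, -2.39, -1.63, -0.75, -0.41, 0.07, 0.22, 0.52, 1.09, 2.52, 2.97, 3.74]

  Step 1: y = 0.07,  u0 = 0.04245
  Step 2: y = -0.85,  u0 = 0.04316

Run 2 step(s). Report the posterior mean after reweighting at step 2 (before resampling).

post_mean = -0.3529

step 1: w=[0.0000, 0.0000, 0.0000, 0.0169, 0.1287, 0.3707, 0.3343, 0.1463, 0.0031, 0.0000, 0.0000, 0.0000]  mean=0.1135  Neff=3.4793  idx=[4, 4, 5, 5, 5, 5, 6, 6, 6, 6, 7, 7]
step 2: w=[0.4442, 0.4442, 0.0222, 0.0222, 0.0222, 0.0222, 0.0056, 0.0056, 0.0056, 0.0056, 0.0002, 0.0002]  mean=-0.3529  Neff=2.5208  idx=[0, 0, 0, 0, 0, 1, 1, 1, 1, 1, 1, 5]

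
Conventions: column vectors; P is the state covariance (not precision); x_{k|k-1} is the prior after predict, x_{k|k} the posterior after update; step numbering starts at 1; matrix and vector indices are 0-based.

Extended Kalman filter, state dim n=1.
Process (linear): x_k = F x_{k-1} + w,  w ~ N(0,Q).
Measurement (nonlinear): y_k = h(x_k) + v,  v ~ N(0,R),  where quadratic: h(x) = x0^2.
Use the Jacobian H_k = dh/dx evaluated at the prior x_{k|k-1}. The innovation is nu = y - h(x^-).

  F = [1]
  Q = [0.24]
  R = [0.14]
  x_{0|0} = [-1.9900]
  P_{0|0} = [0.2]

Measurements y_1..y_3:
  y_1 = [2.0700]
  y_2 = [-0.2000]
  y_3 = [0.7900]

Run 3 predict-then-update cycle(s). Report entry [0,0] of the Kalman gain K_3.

step 1: x^-=[-1.9900]  P^-=[0.4400]  H_jac=[-3.9800]  S=[7.1098]  K=[-0.2463]  nu=[-1.8901]  x^+=[-1.5245]  P^+=[0.0087]
step 2: x^-=[-1.5245]  P^-=[0.2487]  H_jac=[-3.0489]  S=[2.4515]  K=[-0.3093]  nu=[-2.5240]  x^+=[-0.7439]  P^+=[0.0142]
step 3: x^-=[-0.7439]  P^-=[0.2542]  H_jac=[-1.4878]  S=[0.7027]  K=[-0.5382]  nu=[0.2366]  x^+=[-0.8713]  P^+=[0.0506]

K[0,0] = -0.5382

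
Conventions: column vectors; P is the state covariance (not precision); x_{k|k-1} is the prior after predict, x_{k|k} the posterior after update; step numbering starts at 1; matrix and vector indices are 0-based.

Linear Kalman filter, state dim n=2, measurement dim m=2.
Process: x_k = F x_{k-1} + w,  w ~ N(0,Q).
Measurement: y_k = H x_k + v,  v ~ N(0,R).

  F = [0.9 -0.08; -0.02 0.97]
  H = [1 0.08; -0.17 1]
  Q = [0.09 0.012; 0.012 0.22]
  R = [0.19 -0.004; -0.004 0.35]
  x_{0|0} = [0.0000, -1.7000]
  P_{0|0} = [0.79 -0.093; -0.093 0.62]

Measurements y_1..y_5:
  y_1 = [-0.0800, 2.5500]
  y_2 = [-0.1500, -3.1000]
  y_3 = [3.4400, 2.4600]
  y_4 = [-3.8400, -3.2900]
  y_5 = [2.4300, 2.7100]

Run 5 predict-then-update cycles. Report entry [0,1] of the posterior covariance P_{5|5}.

P_post[0,1] = -0.0012

step 1: x^-=[0.1360, -1.6490]  P^-=[0.7473 -0.1317; -0.1317 0.8073]  S=[0.9214 -0.1963; -0.1963 1.2236]  K=[0.7813 -0.0861; 0.0742 0.6899]  nu=[-0.0841, 4.2221]  x^+=[-0.2931, 1.2577]  P^+=[0.1494 -0.0078; -0.0078 0.2398]
step 2: x^-=[-0.3644, 1.2259]  P^-=[0.2137 -0.0162; -0.0162 0.4460]  S=[0.4040 -0.0206; -0.0206 0.8077]  K=[0.5232 -0.0517; 0.0767 0.5576]  nu=[0.1163, -4.3878]  x^+=[-0.0769, -1.2118]  P^+=[0.0999 -0.0032; -0.0032 0.1943]
step 3: x^-=[0.0277, -1.1739]  P^-=[0.1726 -0.0077; -0.0077 0.4030]  S=[0.3639 -0.0087; -0.0087 0.7606]  K=[0.4715 -0.0433; 0.0802 0.5325]  nu=[3.5062, 3.6386]  x^+=[1.5234, 1.0447]  P^+=[0.0899 -0.0018; -0.0018 0.1857]
step 4: x^-=[1.2875, 0.9829]  P^-=[0.1643 -0.0056; -0.0056 0.3949]  S=[0.3559 -0.0058; -0.0058 0.7515]  K=[0.4596 -0.0410; 0.0818 0.5273]  nu=[-5.2061, -4.0540]  x^+=[-0.9391, -1.5805]  P^+=[0.0876 -0.0013; -0.0013 0.1840]
step 5: x^-=[-0.7188, -1.5143]  P^-=[0.1623 -0.0050; -0.0050 0.3932]  S=[0.3540 -0.0051; -0.0051 0.7496]  K=[0.4568 -0.0404; 0.0823 0.5263]  nu=[3.2699, 4.1021]  x^+=[0.6092, 0.9135]  P^+=[0.0870 -0.0012; -0.0012 0.1837]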